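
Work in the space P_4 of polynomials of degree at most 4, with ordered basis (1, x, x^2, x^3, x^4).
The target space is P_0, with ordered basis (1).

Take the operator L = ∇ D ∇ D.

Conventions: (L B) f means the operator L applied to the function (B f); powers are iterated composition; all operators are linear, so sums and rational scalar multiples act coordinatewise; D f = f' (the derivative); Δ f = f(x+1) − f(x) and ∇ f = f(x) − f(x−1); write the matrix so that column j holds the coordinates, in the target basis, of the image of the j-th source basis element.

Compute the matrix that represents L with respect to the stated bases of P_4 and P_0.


the matrix is [[0, 0, 0, 0, 24]] (rows listed top to bottom)

image of 1: 0
image of x: 0
image of x^2: 0
image of x^3: 0
image of x^4: 24
each image's coordinates form column j of the matrix


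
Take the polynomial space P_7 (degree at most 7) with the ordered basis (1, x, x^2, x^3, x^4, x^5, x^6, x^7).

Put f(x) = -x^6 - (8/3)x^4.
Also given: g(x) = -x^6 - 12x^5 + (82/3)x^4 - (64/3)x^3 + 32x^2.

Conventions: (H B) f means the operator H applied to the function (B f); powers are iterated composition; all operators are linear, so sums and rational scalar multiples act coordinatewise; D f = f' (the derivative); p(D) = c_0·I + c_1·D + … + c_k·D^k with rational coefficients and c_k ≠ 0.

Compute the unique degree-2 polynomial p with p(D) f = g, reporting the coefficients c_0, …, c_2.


D^0 f = -x^6 - (8/3)x^4
D^1 f = -6x^5 - (32/3)x^3
D^2 f = -30x^4 - 32x^2
matching coefficients of g against c_0 f + c_1 Df + … from the top degree down determines the c_i
solution: c_0 = 1, c_1 = 2, c_2 = -1

c_0 = 1, c_1 = 2, c_2 = -1


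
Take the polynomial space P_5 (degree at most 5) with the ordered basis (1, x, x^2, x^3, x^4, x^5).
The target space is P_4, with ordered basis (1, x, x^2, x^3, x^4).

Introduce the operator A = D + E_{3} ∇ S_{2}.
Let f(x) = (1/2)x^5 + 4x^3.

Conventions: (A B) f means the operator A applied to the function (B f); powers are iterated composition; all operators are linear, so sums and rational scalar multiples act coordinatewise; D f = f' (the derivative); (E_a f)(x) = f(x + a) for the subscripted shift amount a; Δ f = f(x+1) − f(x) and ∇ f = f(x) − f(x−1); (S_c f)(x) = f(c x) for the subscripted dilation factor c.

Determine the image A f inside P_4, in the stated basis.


g(x) = (165/2)x^4 + 800x^3 + 3148x^2 + 5680x + 3984

D f = (5/2)x^4 + 12x^2
S_{2} f = 16x^5 + 32x^3
∇ S_{2} f = 80x^4 - 160x^3 + 256x^2 - 176x + 48
E_{3} ∇ S_{2} f = 80x^4 + 800x^3 + 3136x^2 + 5680x + 3984
(D + E_{3} ∇ S_{2}) f = (165/2)x^4 + 800x^3 + 3148x^2 + 5680x + 3984


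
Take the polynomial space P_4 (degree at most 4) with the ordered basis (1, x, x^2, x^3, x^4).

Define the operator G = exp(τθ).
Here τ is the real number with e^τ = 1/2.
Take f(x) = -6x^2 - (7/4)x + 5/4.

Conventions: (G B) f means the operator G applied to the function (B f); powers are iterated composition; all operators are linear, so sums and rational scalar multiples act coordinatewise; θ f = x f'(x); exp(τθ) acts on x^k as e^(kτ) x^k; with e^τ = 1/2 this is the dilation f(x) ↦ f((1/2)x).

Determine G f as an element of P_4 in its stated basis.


exp(τθ) x^k = e^(kτ) x^k; with e^τ = 1/2 this sends x^k to (1/2)^k x^k
x ↦ 1/2 x
x^2 ↦ 1/4 x^2
applying this coordinatewise to f: exp(τθ) f = -(3/2)x^2 - (7/8)x + 5/4

g(x) = -(3/2)x^2 - (7/8)x + 5/4


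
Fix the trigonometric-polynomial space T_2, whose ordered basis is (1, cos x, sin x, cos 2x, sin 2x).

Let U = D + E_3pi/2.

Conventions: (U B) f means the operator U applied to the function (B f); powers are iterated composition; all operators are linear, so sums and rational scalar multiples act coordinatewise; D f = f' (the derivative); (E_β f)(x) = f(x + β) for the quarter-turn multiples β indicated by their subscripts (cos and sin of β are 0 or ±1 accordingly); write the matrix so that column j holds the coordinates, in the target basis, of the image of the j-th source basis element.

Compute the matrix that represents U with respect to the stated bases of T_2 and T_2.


the matrix is [[1, 0, 0, 0, 0]; [0, 0, 0, 0, 0]; [0, 0, 0, 0, 0]; [0, 0, 0, -1, 2]; [0, 0, 0, -2, -1]] (rows listed top to bottom)

image of 1: 1
image of cos x: 0
image of sin x: 0
image of cos 2x: -cos 2x - 2sin 2x
image of sin 2x: 2cos 2x - sin 2x
each image's coordinates form column j of the matrix


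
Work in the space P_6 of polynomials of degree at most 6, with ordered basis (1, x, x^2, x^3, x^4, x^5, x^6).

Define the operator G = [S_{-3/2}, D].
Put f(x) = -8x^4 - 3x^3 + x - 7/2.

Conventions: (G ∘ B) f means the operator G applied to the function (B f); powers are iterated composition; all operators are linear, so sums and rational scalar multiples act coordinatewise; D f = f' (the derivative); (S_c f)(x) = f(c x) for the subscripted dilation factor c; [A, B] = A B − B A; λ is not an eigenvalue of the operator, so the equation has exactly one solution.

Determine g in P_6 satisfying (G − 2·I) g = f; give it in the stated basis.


g(x) = 4x^4 - 66x^3 - (4455/8)x^2 + (66809/32)x + 334269/128

write g with unknown coordinates in the stated basis and equate coefficients in (G − 2·I) g = f
solving from the highest basis element down gives g = 4x^4 - 66x^3 - (4455/8)x^2 + (66809/32)x + 334269/128
check: G g = -135x^3 - (4455/4)x^2 + (66825/16)x + 334045/64
so G g − 2·g = -8x^4 - 3x^3 + x - 7/2 = f ✓


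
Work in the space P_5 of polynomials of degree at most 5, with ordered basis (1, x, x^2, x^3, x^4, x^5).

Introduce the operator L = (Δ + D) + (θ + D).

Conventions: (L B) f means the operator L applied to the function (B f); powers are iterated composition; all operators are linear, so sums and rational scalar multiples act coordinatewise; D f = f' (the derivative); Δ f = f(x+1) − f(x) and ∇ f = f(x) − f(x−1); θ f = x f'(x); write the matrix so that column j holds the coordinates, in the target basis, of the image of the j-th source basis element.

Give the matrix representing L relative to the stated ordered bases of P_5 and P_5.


image of 1: 0
image of x: x + 3
image of x^2: 2x^2 + 6x + 1
image of x^3: 3x^3 + 9x^2 + 3x + 1
image of x^4: 4x^4 + 12x^3 + 6x^2 + 4x + 1
image of x^5: 5x^5 + 15x^4 + 10x^3 + 10x^2 + 5x + 1
each image's coordinates form column j of the matrix

the matrix is [[0, 3, 1, 1, 1, 1]; [0, 1, 6, 3, 4, 5]; [0, 0, 2, 9, 6, 10]; [0, 0, 0, 3, 12, 10]; [0, 0, 0, 0, 4, 15]; [0, 0, 0, 0, 0, 5]] (rows listed top to bottom)


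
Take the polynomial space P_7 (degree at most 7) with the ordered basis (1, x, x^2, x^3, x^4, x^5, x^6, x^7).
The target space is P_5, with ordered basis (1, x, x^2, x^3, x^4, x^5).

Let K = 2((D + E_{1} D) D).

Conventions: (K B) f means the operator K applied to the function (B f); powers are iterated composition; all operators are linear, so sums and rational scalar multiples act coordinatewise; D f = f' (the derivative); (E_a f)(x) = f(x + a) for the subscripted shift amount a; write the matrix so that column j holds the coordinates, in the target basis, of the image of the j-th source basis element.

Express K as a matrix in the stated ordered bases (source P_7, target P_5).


image of 1: 0
image of x: 0
image of x^2: 8
image of x^3: 24x + 12
image of x^4: 48x^2 + 48x + 24
image of x^5: 80x^3 + 120x^2 + 120x + 40
image of x^6: 120x^4 + 240x^3 + 360x^2 + 240x + 60
image of x^7: 168x^5 + 420x^4 + 840x^3 + 840x^2 + 420x + 84
each image's coordinates form column j of the matrix

the matrix is [[0, 0, 8, 12, 24, 40, 60, 84]; [0, 0, 0, 24, 48, 120, 240, 420]; [0, 0, 0, 0, 48, 120, 360, 840]; [0, 0, 0, 0, 0, 80, 240, 840]; [0, 0, 0, 0, 0, 0, 120, 420]; [0, 0, 0, 0, 0, 0, 0, 168]] (rows listed top to bottom)


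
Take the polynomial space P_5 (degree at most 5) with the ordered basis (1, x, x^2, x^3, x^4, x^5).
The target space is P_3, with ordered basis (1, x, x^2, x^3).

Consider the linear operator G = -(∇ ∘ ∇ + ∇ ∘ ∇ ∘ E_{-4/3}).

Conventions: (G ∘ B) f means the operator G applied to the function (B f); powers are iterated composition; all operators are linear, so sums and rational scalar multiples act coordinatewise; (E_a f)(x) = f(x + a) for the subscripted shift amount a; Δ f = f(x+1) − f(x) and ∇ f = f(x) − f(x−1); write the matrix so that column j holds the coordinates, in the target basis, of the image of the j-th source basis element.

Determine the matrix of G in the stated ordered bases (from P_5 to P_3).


the matrix is [[0, 0, -4, 20, -244/3, 8300/27]; [0, 0, 0, -12, 80, -1220/3]; [0, 0, 0, 0, -24, 200]; [0, 0, 0, 0, 0, -40]] (rows listed top to bottom)

image of 1: 0
image of x: 0
image of x^2: -4
image of x^3: -12x + 20
image of x^4: -24x^2 + 80x - 244/3
image of x^5: -40x^3 + 200x^2 - (1220/3)x + 8300/27
each image's coordinates form column j of the matrix


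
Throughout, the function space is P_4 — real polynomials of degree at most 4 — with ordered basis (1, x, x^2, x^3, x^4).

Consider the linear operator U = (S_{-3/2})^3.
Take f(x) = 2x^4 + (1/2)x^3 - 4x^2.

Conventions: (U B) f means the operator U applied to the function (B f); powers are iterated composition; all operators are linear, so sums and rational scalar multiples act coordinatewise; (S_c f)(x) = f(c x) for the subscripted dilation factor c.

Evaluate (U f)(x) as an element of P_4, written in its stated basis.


S_{-3/2} f = (81/8)x^4 - (27/16)x^3 - 9x^2
S_{-3/2} S_{-3/2} f = (6561/128)x^4 + (729/128)x^3 - (81/4)x^2
S_{-3/2} S_{-3/2} S_{-3/2} f = (531441/2048)x^4 - (19683/1024)x^3 - (729/16)x^2

the result is g(x) = (531441/2048)x^4 - (19683/1024)x^3 - (729/16)x^2


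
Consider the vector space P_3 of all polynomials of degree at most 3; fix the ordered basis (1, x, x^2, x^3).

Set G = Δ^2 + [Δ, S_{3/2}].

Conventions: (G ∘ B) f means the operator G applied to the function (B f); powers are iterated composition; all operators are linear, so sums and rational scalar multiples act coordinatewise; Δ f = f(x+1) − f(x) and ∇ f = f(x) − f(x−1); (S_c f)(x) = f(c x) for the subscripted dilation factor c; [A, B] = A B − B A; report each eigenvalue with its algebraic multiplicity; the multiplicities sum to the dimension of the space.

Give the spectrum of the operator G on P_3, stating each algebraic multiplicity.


image of 1: 0
image of x: 1/2
image of x^2: (3/2)x + 13/4
image of x^3: (27/8)x^2 + (93/8)x + 67/8
the matrix is upper triangular; its diagonal is (0, 0, 0, 0)
for a triangular matrix the eigenvalues are the diagonal entries, with algebraic multiplicity their repetition count

λ = 0 (multiplicity 4)


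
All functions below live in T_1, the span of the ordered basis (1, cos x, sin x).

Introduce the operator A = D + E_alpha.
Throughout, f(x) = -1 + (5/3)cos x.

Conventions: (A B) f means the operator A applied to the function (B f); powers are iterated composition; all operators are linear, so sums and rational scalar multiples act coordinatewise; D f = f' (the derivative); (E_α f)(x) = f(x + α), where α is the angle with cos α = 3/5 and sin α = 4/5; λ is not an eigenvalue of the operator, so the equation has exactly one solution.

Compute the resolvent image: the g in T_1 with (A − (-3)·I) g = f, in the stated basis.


the result is g(x) = -1/4 + (10/27)cos x + (5/27)sin x

write g with unknown coordinates in the stated basis and equate coefficients in (A − (-3)·I) g = f
solving from the highest basis element down gives g = -1/4 + (10/27)cos x + (5/27)sin x
check: A g = -1/4 + (5/9)cos x - (5/9)sin x
so A g − (-3)·g = -1 + (5/3)cos x = f ✓


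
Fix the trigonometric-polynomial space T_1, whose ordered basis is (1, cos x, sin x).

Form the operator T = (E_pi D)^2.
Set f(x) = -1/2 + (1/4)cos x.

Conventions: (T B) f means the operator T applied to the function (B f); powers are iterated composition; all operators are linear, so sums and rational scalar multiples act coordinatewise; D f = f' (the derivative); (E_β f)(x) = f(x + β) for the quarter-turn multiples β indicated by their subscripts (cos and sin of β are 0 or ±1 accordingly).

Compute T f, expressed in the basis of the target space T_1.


D f = -(1/4)sin x
E_pi D f = (1/4)sin x
D (E_pi D) f = (1/4)cos x
E_pi D (E_pi D) f = -(1/4)cos x

the image equals g(x) = -(1/4)cos x


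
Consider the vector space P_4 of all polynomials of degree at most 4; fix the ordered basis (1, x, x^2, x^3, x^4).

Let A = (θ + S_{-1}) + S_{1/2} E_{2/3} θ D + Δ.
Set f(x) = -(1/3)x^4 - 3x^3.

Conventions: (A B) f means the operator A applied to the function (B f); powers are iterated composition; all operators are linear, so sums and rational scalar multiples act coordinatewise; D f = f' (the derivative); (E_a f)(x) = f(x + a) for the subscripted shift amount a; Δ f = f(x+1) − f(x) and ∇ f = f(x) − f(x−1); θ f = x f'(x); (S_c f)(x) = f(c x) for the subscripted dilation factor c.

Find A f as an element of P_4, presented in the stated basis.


θ f = -(4/3)x^4 - 9x^3
S_{-1} f = -(1/3)x^4 + 3x^3
(θ + S_{-1}) f = -(5/3)x^4 - 6x^3
D f = -(4/3)x^3 - 9x^2
θ D f = -4x^3 - 18x^2
E_{2/3} (θ D) f = -4x^3 - 26x^2 - (88/3)x - 248/27
S_{1/2} E_{2/3} (θ D) f = -(1/2)x^3 - (13/2)x^2 - (44/3)x - 248/27
Δ f = -(4/3)x^3 - 11x^2 - (31/3)x - 10/3
((θ + S_{-1}) + S_{1/2} E_{2/3} θ D + Δ) f = -(5/3)x^4 - (47/6)x^3 - (35/2)x^2 - 25x - 338/27

the result is g(x) = -(5/3)x^4 - (47/6)x^3 - (35/2)x^2 - 25x - 338/27


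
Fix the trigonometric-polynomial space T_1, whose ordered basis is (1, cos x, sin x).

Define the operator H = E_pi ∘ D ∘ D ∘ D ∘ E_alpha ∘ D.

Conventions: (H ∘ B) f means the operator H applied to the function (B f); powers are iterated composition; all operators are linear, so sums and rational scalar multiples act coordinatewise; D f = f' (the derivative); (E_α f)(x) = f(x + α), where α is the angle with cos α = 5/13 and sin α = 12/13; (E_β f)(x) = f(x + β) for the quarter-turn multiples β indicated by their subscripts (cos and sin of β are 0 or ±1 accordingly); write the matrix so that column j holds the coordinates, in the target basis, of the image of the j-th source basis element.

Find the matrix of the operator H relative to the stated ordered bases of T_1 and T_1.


image of 1: 0
image of cos x: -(5/13)cos x + (12/13)sin x
image of sin x: -(12/13)cos x - (5/13)sin x
each image's coordinates form column j of the matrix

the matrix is [[0, 0, 0]; [0, -5/13, -12/13]; [0, 12/13, -5/13]] (rows listed top to bottom)


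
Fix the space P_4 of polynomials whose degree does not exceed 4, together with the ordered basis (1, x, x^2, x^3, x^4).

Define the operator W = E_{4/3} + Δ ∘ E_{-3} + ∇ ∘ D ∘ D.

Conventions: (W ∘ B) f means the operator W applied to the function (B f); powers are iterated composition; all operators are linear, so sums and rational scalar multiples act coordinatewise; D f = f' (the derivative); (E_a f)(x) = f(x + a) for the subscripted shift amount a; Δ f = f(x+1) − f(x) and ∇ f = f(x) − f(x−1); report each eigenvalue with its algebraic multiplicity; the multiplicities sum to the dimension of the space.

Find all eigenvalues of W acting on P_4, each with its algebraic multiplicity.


λ = 1 (multiplicity 5)

image of 1: 1
image of x: x + 7/3
image of x^2: x^2 + (14/3)x - 29/9
image of x^3: x^3 + 7x^2 - (29/3)x + 739/27
image of x^4: x^4 + (28/3)x^3 - (58/3)x^2 + (2956/27)x - 5981/81
the matrix is upper triangular; its diagonal is (1, 1, 1, 1, 1)
for a triangular matrix the eigenvalues are the diagonal entries, with algebraic multiplicity their repetition count


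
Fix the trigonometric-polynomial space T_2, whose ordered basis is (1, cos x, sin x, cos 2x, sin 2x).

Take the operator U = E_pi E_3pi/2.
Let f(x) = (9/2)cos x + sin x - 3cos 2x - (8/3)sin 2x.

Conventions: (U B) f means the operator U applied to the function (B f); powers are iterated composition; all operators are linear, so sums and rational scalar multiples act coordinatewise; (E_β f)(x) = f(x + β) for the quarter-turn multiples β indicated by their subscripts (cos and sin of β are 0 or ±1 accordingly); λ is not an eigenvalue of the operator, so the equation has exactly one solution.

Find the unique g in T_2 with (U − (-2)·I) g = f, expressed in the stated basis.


the result is g(x) = (8/5)cos x + (13/10)sin x - 3cos 2x - (8/3)sin 2x

write g with unknown coordinates in the stated basis and equate coefficients in (U − (-2)·I) g = f
solving from the highest basis element down gives g = (8/5)cos x + (13/10)sin x - 3cos 2x - (8/3)sin 2x
check: U g = (13/10)cos x - (8/5)sin x + 3cos 2x + (8/3)sin 2x
so U g − (-2)·g = (9/2)cos x + sin x - 3cos 2x - (8/3)sin 2x = f ✓


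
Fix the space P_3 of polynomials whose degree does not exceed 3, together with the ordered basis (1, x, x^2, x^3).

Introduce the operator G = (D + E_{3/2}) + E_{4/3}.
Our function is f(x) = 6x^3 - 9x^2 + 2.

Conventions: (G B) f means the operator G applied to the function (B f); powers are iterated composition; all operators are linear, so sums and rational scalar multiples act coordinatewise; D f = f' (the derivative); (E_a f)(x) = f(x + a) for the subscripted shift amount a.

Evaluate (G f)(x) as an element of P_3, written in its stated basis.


the image equals g(x) = 12x^3 + 51x^2 + (7/2)x + 20/9

D f = 18x^2 - 18x
E_{3/2} f = 6x^3 + 18x^2 + (27/2)x + 2
(D + E_{3/2}) f = 6x^3 + 36x^2 - (9/2)x + 2
E_{4/3} f = 6x^3 + 15x^2 + 8x + 2/9
((D + E_{3/2}) + E_{4/3}) f = 12x^3 + 51x^2 + (7/2)x + 20/9


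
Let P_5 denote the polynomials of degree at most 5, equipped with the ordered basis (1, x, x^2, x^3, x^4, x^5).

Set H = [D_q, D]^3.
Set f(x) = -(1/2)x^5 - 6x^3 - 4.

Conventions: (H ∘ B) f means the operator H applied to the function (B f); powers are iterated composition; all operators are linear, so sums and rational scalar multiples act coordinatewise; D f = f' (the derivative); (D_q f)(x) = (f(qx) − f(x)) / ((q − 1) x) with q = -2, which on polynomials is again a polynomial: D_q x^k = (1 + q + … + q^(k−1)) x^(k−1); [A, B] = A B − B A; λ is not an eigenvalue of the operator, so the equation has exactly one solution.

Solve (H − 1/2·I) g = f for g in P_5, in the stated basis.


g(x) = x^5 + 12x^3 + 8

write g with unknown coordinates in the stated basis and equate coefficients in (H − 1/2·I) g = f
solving from the highest basis element down gives g = x^5 + 12x^3 + 8
check: H g = 0
so H g − 1/2·g = -(1/2)x^5 - 6x^3 - 4 = f ✓


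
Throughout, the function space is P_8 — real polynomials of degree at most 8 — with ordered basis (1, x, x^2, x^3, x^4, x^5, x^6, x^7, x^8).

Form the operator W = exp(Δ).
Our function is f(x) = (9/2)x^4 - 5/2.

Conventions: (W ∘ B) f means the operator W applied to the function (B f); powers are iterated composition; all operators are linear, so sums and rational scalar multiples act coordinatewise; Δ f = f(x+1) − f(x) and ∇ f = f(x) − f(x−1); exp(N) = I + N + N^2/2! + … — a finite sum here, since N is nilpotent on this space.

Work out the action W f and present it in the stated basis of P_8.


the result is g(x) = (9/2)x^4 + 18x^3 + 54x^2 + 90x + 65

order-1 term: 18x^3 + 27x^2 + 18x + 9/2
order-2 term: 27x^2 + 54x + 63/2
order-3 term: 18x + 27
order-4 term: 9/2
the series for exp(Δ) f terminates at order 4
exp(Δ) f = (9/2)x^4 + 18x^3 + 54x^2 + 90x + 65


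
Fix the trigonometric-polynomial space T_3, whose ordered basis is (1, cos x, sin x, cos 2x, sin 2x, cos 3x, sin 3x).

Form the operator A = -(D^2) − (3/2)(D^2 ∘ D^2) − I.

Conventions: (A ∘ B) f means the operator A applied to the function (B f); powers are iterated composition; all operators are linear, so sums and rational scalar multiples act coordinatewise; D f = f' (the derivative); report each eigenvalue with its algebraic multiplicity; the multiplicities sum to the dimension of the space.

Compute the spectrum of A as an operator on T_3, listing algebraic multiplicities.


λ = -227/2 (multiplicity 2), λ = -21 (multiplicity 2), λ = -3/2 (multiplicity 2), λ = -1 (multiplicity 1)

image of 1: -1
image of cos x: -(3/2)cos x
image of sin x: -(3/2)sin x
image of cos 2x: -21cos 2x
image of sin 2x: -21sin 2x
image of cos 3x: -(227/2)cos 3x
image of sin 3x: -(227/2)sin 3x
the matrix is diagonal; its diagonal is (-1, -3/2, -3/2, -21, -21, -227/2, -227/2)
for a triangular matrix the eigenvalues are the diagonal entries, with algebraic multiplicity their repetition count


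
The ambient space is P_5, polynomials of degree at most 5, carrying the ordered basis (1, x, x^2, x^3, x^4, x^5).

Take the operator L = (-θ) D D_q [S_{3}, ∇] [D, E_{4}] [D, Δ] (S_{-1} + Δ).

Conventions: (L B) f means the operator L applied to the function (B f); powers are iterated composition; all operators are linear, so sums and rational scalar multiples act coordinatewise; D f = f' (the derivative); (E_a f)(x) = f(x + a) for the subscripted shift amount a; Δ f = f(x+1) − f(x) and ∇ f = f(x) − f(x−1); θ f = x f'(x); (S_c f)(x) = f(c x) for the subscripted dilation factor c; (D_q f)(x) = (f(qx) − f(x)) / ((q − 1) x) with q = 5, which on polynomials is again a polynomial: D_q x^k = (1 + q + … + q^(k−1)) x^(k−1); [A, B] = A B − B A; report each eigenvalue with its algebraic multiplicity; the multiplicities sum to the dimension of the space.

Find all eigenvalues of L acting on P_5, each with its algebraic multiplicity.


λ = 0 (multiplicity 6)

image of 1: 0
image of x: 0
image of x^2: 0
image of x^3: 0
image of x^4: 0
image of x^5: 0
the matrix is upper triangular; its diagonal is (0, 0, 0, 0, 0, 0)
for a triangular matrix the eigenvalues are the diagonal entries, with algebraic multiplicity their repetition count


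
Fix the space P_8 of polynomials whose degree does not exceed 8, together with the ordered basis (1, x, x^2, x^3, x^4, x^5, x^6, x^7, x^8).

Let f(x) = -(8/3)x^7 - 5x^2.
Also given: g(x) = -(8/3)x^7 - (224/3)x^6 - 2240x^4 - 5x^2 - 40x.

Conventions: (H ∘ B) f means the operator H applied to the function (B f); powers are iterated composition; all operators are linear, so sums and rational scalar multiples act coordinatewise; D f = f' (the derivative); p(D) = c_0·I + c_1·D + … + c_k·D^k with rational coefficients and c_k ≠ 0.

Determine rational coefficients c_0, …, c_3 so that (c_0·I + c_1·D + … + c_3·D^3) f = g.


p(D) = I + 4·D + 4·D^3, i.e. c_0 = 1, c_1 = 4, c_2 = 0, c_3 = 4

D^0 f = -(8/3)x^7 - 5x^2
D^1 f = -(56/3)x^6 - 10x
D^2 f = -112x^5 - 10
D^3 f = -560x^4
matching coefficients of g against c_0 f + c_1 Df + … from the top degree down determines the c_i
solution: c_0 = 1, c_1 = 4, c_2 = 0, c_3 = 4


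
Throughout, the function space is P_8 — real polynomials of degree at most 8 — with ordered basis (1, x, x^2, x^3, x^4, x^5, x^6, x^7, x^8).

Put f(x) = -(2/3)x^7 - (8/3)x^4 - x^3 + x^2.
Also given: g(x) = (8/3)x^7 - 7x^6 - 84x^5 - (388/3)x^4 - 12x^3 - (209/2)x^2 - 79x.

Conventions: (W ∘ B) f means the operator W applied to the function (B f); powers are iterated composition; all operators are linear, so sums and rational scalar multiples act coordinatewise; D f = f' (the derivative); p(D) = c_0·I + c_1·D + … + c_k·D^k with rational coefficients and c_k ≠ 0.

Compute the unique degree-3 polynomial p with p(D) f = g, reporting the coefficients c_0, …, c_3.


D^0 f = -(2/3)x^7 - (8/3)x^4 - x^3 + x^2
D^1 f = -(14/3)x^6 - (32/3)x^3 - 3x^2 + 2x
D^2 f = -28x^5 - 32x^2 - 6x + 2
D^3 f = -140x^4 - 64x - 6
matching coefficients of g against c_0 f + c_1 Df + … from the top degree down determines the c_i
solution: c_0 = -4, c_1 = 3/2, c_2 = 3, c_3 = 1

p(D) = -4·I + (3/2)·D + 3·D^2 + D^3, i.e. c_0 = -4, c_1 = 3/2, c_2 = 3, c_3 = 1


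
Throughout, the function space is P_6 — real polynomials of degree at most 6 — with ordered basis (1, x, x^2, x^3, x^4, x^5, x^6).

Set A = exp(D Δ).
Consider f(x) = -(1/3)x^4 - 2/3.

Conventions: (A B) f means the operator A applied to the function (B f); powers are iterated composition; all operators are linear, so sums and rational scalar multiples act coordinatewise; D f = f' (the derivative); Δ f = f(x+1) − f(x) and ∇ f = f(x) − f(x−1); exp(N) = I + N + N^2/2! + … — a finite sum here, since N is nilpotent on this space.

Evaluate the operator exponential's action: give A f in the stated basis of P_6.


order-1 term: -4x^2 - 4x - 4/3
order-2 term: -4
the series for exp(D Δ) f terminates at order 2
exp(D Δ) f = -(1/3)x^4 - 4x^2 - 4x - 6

g(x) = -(1/3)x^4 - 4x^2 - 4x - 6


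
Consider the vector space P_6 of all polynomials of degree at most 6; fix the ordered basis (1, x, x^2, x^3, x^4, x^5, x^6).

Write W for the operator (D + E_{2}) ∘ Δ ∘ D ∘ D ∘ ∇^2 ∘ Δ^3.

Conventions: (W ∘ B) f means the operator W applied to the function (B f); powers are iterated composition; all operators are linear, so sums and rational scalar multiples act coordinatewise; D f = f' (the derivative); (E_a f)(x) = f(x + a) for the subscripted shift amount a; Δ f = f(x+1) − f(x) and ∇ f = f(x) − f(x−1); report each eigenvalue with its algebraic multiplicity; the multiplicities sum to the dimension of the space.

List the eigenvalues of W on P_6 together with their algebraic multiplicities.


image of 1: 0
image of x: 0
image of x^2: 0
image of x^3: 0
image of x^4: 0
image of x^5: 0
image of x^6: 0
the matrix is upper triangular; its diagonal is (0, 0, 0, 0, 0, 0, 0)
for a triangular matrix the eigenvalues are the diagonal entries, with algebraic multiplicity their repetition count

λ = 0 (multiplicity 7)


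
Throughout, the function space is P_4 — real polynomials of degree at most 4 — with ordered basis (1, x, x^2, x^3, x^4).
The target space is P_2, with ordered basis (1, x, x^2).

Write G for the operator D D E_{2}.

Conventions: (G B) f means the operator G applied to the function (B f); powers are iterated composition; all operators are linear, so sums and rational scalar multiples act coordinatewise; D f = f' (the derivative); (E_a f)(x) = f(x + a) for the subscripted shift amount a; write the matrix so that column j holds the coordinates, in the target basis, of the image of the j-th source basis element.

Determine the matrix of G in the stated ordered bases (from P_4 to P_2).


image of 1: 0
image of x: 0
image of x^2: 2
image of x^3: 6x + 12
image of x^4: 12x^2 + 48x + 48
each image's coordinates form column j of the matrix

the matrix is [[0, 0, 2, 12, 48]; [0, 0, 0, 6, 48]; [0, 0, 0, 0, 12]] (rows listed top to bottom)


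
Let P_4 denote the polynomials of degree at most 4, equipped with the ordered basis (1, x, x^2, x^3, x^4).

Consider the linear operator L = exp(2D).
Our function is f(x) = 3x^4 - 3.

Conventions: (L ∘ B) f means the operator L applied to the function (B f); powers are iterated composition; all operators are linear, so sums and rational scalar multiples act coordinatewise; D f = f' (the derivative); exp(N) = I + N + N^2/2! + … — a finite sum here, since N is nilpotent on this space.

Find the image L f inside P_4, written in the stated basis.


g(x) = 3x^4 + 24x^3 + 72x^2 + 96x + 45

order-1 term: 24x^3
order-2 term: 72x^2
order-3 term: 96x
order-4 term: 48
the series for exp(2D) f terminates at order 4
exp(2D) f = 3x^4 + 24x^3 + 72x^2 + 96x + 45


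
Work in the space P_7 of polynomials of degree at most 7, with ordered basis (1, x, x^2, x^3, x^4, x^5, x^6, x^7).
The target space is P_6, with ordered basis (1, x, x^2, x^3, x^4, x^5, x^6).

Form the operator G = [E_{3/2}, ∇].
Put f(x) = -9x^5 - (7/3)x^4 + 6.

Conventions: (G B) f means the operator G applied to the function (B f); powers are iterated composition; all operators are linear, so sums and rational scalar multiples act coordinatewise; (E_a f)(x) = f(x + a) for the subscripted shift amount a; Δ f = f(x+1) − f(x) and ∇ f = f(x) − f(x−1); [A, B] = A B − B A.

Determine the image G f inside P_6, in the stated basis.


∇ f = -45x^4 + (242/3)x^3 - 76x^2 + (107/3)x - 20/3
E_{3/2} ∇ f = -45x^4 - (568/3)x^3 - (641/2)x^2 - (766/3)x - 3827/48
E_{3/2} f = -9x^5 - (419/6)x^4 - (433/2)x^3 - (1341/4)x^2 - (4149/16)x - 2373/32
∇ E_{3/2} f = -45x^4 - (568/3)x^3 - (641/2)x^2 - (766/3)x - 3827/48
[E_{3/2}, ∇] f = 0

g(x) = 0


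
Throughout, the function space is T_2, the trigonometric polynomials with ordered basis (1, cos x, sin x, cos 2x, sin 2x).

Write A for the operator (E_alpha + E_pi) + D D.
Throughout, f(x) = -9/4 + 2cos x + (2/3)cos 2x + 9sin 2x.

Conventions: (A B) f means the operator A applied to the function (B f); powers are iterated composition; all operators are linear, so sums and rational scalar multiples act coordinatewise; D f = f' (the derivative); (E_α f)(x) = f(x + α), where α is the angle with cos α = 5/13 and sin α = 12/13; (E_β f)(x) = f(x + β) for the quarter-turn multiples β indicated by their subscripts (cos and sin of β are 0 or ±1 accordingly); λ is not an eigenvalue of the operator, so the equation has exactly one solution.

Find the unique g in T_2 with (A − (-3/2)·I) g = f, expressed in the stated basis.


write g with unknown coordinates in the stated basis and equate coefficients in (A − (-3/2)·I) g = f
solving from the highest basis element down gives g = -9/14 - (4/15)cos x + (32/15)sin x - (3188/2175)cos 2x - (2618/725)sin 2x
check: A g = -9/7 + (12/5)cos x - (16/5)sin x + (6232/2175)cos 2x + (10452/725)sin 2x
so A g − (-3/2)·g = -9/4 + 2cos x + (2/3)cos 2x + 9sin 2x = f ✓

the result is g(x) = -9/14 - (4/15)cos x + (32/15)sin x - (3188/2175)cos 2x - (2618/725)sin 2x


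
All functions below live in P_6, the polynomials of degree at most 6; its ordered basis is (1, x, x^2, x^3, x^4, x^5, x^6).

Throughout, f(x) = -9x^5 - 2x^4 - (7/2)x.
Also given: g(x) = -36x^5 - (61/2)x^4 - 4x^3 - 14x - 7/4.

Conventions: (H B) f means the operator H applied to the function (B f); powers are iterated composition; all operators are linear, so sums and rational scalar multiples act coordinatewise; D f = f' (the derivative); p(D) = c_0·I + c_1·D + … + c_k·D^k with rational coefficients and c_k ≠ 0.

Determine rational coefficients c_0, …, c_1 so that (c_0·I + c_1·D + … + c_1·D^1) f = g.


c_0 = 4, c_1 = 1/2

D^0 f = -9x^5 - 2x^4 - (7/2)x
D^1 f = -45x^4 - 8x^3 - 7/2
matching coefficients of g against c_0 f + c_1 Df + … from the top degree down determines the c_i
solution: c_0 = 4, c_1 = 1/2


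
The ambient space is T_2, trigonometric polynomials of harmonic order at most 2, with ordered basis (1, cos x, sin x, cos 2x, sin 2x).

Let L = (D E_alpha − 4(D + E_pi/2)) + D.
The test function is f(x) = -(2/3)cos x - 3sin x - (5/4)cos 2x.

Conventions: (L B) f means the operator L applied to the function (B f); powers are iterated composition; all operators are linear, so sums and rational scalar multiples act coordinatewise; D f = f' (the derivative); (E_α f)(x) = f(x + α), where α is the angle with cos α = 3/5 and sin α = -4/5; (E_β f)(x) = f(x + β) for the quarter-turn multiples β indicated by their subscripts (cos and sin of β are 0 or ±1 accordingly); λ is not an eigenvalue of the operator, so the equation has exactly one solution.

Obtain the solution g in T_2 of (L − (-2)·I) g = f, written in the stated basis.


write g with unknown coordinates in the stated basis and equate coefficients in (L − (-2)·I) g = f
solving from the highest basis element down gives g = -(79/183)cos x - (31/366)sin x - (495/5288)cos 2x + (205/2644)sin 2x
check: L g = (12/61)cos x - (518/183)sin x - (1405/1322)cos 2x - (205/1322)sin 2x
so L g − (-2)·g = -(2/3)cos x - 3sin x - (5/4)cos 2x = f ✓

g(x) = -(79/183)cos x - (31/366)sin x - (495/5288)cos 2x + (205/2644)sin 2x


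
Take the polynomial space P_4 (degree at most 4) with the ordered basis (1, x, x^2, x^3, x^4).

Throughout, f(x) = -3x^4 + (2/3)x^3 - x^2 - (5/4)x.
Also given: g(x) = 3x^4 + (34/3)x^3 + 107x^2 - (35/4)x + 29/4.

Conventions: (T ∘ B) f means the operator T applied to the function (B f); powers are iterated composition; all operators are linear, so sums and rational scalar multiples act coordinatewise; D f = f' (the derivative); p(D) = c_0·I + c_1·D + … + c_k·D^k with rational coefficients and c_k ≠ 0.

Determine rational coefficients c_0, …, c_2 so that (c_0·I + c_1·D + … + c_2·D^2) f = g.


D^0 f = -3x^4 + (2/3)x^3 - x^2 - (5/4)x
D^1 f = -12x^3 + 2x^2 - 2x - 5/4
D^2 f = -36x^2 + 4x - 2
matching coefficients of g against c_0 f + c_1 Df + … from the top degree down determines the c_i
solution: c_0 = -1, c_1 = -1, c_2 = -3

p(D) = -I − D − 3·D^2, i.e. c_0 = -1, c_1 = -1, c_2 = -3


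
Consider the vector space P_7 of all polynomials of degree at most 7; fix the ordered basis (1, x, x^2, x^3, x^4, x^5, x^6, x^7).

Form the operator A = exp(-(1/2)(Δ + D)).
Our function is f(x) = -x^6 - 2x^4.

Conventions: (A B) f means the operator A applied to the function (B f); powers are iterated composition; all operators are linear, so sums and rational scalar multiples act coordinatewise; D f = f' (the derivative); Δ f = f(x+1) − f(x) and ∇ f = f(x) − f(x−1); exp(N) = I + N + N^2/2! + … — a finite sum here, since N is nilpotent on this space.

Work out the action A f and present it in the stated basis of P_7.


the result is g(x) = -x^6 + 6x^5 - (19/2)x^4 + 8x^3 - (39/4)x^2 + (3/2)x + 3/8

order-1 term: 6x^5 + (15/2)x^4 + 18x^3 + (27/2)x^2 + 7x + 3/2
order-2 term: -15x^4 - 30x^3 - (213/4)x^2 - 42x - 59/4
order-3 term: 20x^3 + 45x^2 + (121/2)x + 243/8
order-4 term: -15x^2 - 30x - 93/4
order-5 term: 6x + 15/2
order-6 term: -1
the series for exp(-(1/2)(Δ + D)) f terminates at order 6
exp(-(1/2)(Δ + D)) f = -x^6 + 6x^5 - (19/2)x^4 + 8x^3 - (39/4)x^2 + (3/2)x + 3/8


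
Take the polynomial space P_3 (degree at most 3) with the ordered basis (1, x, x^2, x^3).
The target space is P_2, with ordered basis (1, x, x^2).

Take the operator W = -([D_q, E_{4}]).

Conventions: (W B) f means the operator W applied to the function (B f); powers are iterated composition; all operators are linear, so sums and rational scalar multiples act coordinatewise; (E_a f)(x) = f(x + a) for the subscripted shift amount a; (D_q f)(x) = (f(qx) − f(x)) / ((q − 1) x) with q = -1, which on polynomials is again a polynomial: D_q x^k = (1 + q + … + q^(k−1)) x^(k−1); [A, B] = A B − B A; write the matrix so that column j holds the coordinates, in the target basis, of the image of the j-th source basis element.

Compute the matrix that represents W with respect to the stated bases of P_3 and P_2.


the matrix is [[0, 0, -8, -32]; [0, 0, 0, 8]; [0, 0, 0, 0]] (rows listed top to bottom)

image of 1: 0
image of x: 0
image of x^2: -8
image of x^3: 8x - 32
each image's coordinates form column j of the matrix


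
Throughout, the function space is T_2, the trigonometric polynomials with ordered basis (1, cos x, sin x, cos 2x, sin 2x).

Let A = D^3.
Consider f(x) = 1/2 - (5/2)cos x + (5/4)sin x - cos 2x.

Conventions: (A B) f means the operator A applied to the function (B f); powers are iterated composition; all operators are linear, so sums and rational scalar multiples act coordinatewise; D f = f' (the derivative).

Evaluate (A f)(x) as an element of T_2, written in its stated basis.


D f = (5/4)cos x + (5/2)sin x + 2sin 2x
D D f = (5/2)cos x - (5/4)sin x + 4cos 2x
D D D f = -(5/4)cos x - (5/2)sin x - 8sin 2x

the result is g(x) = -(5/4)cos x - (5/2)sin x - 8sin 2x


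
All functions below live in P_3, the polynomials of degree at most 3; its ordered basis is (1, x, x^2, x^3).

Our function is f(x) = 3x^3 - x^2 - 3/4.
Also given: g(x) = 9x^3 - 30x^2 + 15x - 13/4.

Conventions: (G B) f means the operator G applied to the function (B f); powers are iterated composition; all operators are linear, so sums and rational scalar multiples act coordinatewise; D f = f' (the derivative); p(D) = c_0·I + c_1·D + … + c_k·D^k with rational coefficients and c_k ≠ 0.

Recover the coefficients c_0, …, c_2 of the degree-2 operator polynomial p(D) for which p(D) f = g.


c_0 = 3, c_1 = -3, c_2 = 1/2

D^0 f = 3x^3 - x^2 - 3/4
D^1 f = 9x^2 - 2x
D^2 f = 18x - 2
matching coefficients of g against c_0 f + c_1 Df + … from the top degree down determines the c_i
solution: c_0 = 3, c_1 = -3, c_2 = 1/2


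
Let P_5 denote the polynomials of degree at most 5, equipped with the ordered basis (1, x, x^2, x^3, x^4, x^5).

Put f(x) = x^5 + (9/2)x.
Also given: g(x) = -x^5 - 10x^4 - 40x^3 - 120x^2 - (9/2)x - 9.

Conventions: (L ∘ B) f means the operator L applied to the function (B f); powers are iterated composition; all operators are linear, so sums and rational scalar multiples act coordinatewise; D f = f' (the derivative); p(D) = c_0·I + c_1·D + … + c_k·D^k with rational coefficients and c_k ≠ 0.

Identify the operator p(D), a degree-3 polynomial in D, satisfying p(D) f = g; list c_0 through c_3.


D^0 f = x^5 + (9/2)x
D^1 f = 5x^4 + 9/2
D^2 f = 20x^3
D^3 f = 60x^2
matching coefficients of g against c_0 f + c_1 Df + … from the top degree down determines the c_i
solution: c_0 = -1, c_1 = -2, c_2 = -2, c_3 = -2

c_0 = -1, c_1 = -2, c_2 = -2, c_3 = -2


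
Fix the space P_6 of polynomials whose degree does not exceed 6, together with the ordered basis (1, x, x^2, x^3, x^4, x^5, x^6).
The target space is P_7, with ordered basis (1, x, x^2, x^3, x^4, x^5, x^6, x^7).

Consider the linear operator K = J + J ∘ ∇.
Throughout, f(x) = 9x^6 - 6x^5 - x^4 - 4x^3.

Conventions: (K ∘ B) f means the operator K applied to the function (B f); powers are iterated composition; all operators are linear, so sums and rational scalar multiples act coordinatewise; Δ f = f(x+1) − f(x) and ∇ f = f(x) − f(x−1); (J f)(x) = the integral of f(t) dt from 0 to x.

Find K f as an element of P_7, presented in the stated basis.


the result is g(x) = (9/7)x^7 + 8x^6 - (166/5)x^5 + 58x^4 - 67x^3 + 46x^2 - 18x

J f = (9/7)x^7 - x^6 - (1/5)x^5 - x^4
∇ f = 54x^5 - 165x^4 + 236x^3 - 201x^2 + 92x - 18
J ∇ f = 9x^6 - 33x^5 + 59x^4 - 67x^3 + 46x^2 - 18x
(J + J ∘ ∇) f = (9/7)x^7 + 8x^6 - (166/5)x^5 + 58x^4 - 67x^3 + 46x^2 - 18x


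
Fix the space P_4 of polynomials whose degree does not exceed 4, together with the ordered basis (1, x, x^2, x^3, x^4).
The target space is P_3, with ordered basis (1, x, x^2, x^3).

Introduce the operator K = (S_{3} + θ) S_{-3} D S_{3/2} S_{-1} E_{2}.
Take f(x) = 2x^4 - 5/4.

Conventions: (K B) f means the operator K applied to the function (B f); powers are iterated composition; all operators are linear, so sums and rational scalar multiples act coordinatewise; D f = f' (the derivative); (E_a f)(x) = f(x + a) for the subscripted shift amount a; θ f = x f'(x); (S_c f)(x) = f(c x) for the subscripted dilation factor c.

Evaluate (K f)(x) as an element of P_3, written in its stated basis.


the image equals g(x) = -32805x^3 - 16038x^2 - 2592x - 96

E_{2} f = 2x^4 + 16x^3 + 48x^2 + 64x + 123/4
S_{-1} E_{2} f = 2x^4 - 16x^3 + 48x^2 - 64x + 123/4
S_{3/2} S_{-1} E_{2} f = (81/8)x^4 - 54x^3 + 108x^2 - 96x + 123/4
D S_{3/2} S_{-1} E_{2} f = (81/2)x^3 - 162x^2 + 216x - 96
S_{-3} (D S_{3/2} S_{-1}) E_{2} f = -(2187/2)x^3 - 1458x^2 - 648x - 96
S_{3} S_{-3} (D S_{3/2} S_{-1}) E_{2} f = -(59049/2)x^3 - 13122x^2 - 1944x - 96
θ S_{-3} (D S_{3/2} S_{-1}) E_{2} f = -(6561/2)x^3 - 2916x^2 - 648x
(S_{3} + θ) S_{-3} (D S_{3/2} S_{-1}) E_{2} f = -32805x^3 - 16038x^2 - 2592x - 96


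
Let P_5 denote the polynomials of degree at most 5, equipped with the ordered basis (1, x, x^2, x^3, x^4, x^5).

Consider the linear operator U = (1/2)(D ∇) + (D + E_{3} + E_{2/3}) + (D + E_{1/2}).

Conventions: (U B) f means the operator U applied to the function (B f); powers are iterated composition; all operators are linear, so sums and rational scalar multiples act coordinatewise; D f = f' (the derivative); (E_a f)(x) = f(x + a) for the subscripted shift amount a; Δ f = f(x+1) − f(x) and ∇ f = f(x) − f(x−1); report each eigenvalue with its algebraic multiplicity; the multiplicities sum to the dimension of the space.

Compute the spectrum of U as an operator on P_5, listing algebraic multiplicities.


λ = 3 (multiplicity 6)

image of 1: 3
image of x: 3x + 37/6
image of x^2: 3x^2 + (37/3)x + 385/36
image of x^3: 3x^3 + (37/2)x^2 + (385/12)x + 5599/216
image of x^4: 3x^4 + (74/3)x^3 + (385/6)x^2 + (5599/54)x + 107905/1296
image of x^5: 3x^5 + (185/6)x^4 + (1925/18)x^3 + (27995/108)x^2 + (539525/1296)x + 1871395/7776
the matrix is upper triangular; its diagonal is (3, 3, 3, 3, 3, 3)
for a triangular matrix the eigenvalues are the diagonal entries, with algebraic multiplicity their repetition count
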